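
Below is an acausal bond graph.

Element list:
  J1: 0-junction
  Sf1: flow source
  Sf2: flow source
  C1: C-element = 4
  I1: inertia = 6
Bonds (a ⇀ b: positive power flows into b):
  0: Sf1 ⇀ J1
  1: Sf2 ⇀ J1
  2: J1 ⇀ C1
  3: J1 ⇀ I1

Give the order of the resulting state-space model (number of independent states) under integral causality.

2  (C1, I1 all integral)

#0 stroke→Sf1  (Sf1 (Sf) sets flow on bond)
#1 stroke→Sf2  (Sf2 fixes flow; stroke at Sf2)
#2 stroke→J1  (C1: C, integral causality)
#3 stroke→I1  (0-jn J1 has e-setter on 2)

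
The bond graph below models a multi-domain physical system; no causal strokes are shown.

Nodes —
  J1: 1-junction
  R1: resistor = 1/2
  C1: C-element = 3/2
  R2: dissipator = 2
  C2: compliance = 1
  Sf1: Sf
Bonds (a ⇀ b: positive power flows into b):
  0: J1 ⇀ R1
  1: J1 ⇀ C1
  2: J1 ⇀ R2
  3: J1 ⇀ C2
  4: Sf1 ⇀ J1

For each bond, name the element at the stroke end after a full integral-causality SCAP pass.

β4 stroke at Sf1  (Sf1: flow source, stroke at near end)
β0 stroke at J1  (J1 flow already set via bond 4)
β1 stroke at J1  (J1 flow already set via bond 4)
β2 stroke at J1  (common-f at J1 fixed by 4)
β3 stroke at J1  (1-jn J1 has f-setter on 4)

bond 0 stroke→J1
bond 1 stroke→J1
bond 2 stroke→J1
bond 3 stroke→J1
bond 4 stroke→Sf1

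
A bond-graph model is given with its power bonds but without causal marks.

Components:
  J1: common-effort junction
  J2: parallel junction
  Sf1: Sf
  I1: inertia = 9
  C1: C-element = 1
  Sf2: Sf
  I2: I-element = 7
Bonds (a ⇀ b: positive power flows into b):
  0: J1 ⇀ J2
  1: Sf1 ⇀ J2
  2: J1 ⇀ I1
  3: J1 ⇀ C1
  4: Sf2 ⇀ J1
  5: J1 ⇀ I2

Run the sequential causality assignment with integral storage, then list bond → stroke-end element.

β0 |J2
β1 |Sf1
β2 |I1
β3 |J1
β4 |Sf2
β5 |I2

bond 1 stroke→Sf1  (source Sf1 imposes f)
bond 4 stroke→Sf2  (Sf2: flow source, stroke at near end)
bond 0 stroke→J2  (only one effort-in slot at J2)
bond 2 stroke→I1  (I1: I, integral causality)
bond 3 stroke→J1  (C1: C, integral causality)
bond 5 stroke→I2  (common-e at J1 fixed by 3)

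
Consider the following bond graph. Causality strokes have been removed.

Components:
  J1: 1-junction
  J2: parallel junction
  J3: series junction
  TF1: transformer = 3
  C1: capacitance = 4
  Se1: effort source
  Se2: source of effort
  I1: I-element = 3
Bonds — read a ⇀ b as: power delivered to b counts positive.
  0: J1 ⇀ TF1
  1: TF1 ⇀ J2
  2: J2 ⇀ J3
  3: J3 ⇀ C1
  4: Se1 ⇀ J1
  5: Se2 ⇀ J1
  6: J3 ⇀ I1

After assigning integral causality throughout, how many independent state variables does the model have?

β4 |J1  (source Se1 imposes e)
β5 |J1  (source Se2 imposes e)
β0 |TF1  (only one flow-in slot at J1)
β1 |J2  (through TF1, causality passes straight; one stroke at TF1)
β2 |J3  (common-e at J2 fixed by 1)
β3 |J3  (C1: C, integral causality)
β6 |I1  (J3: last free bond brings flow in)

2  (C1, I1 all integral)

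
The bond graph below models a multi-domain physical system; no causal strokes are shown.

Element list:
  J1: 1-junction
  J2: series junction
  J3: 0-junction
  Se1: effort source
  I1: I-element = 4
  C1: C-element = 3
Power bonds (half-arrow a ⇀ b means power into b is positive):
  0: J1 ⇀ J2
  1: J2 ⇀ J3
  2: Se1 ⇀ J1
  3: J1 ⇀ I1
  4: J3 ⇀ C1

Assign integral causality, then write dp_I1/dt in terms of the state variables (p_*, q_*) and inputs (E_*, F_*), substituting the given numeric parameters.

dp_I1/dt = E_Se1 - q_C1/3

#2 →J1  (source Se1 imposes e)
#3 →I1  (I1 outputs flow p/I1)
#0 →J1  (1-jn J1 has f-setter on 3)
#1 →J2  (J2: bond 0 brought flow, rest push out)
#4 →J3  (J3 needs exactly one e-in)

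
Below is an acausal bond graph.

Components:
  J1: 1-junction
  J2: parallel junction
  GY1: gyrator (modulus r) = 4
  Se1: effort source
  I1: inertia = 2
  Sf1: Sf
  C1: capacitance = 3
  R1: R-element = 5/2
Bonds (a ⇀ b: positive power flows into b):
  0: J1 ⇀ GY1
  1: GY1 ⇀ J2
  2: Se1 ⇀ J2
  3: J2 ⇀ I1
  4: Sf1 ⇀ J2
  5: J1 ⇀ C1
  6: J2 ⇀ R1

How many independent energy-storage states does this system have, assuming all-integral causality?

b2 stroke at J2  (Se1 fixes effort; stroke away)
b4 stroke at Sf1  (source Sf1 imposes f)
b1 stroke at GY1  (J2: bond 2 brought effort, rest push out)
b3 stroke at I1  (J2: bond 2 brought effort, rest push out)
b6 stroke at R1  (common-e at J2 fixed by 2)
b0 stroke at GY1  (GY1: gyrator matches bond 1)
b5 stroke at J1  (1-jn J1 has f-setter on 0)

2  (C1, I1 all integral)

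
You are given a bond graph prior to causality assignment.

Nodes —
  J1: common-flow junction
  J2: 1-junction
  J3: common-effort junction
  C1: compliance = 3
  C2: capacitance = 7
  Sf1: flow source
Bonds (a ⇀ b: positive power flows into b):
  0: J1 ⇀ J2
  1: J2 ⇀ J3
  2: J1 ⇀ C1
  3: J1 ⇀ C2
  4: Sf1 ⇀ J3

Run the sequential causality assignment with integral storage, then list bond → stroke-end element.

β4 |Sf1  (Sf1 (Sf) sets flow on bond)
β1 |J3  (only one effort-in slot at J3)
β0 |J2  (J2 flow already set via bond 1)
β2 |J1  (common-f at J1 fixed by 0)
β3 |J1  (J1 flow already set via bond 0)

#0 |J2
#1 |J3
#2 |J1
#3 |J1
#4 |Sf1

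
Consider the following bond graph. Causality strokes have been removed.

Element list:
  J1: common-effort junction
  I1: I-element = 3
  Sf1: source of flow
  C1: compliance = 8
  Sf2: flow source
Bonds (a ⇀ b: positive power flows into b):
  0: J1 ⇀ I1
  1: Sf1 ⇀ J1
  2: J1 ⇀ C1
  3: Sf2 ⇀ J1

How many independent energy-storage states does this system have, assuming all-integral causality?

bond 1 stroke→Sf1  (Sf1 (Sf) sets flow on bond)
bond 3 stroke→Sf2  (Sf2: flow source, stroke at near end)
bond 0 stroke→I1  (prefer integral on I1)
bond 2 stroke→J1  (closing 0-jn rule on J1)

2  (C1, I1 all integral)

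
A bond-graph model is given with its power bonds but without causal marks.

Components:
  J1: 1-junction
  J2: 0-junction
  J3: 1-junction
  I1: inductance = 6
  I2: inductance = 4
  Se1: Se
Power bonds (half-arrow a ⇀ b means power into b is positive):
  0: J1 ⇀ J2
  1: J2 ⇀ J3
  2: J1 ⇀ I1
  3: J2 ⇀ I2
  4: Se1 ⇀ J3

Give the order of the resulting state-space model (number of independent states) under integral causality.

b4 →J3  (Se1 fixes effort; stroke away)
b1 →J2  (J3 needs exactly one f-in)
b0 →J1  (common-e at J2 fixed by 1)
b3 →I2  (J2: bond 1 brought effort, rest push out)
b2 →I1  (J1 needs exactly one f-in)

2  (I1, I2 all integral)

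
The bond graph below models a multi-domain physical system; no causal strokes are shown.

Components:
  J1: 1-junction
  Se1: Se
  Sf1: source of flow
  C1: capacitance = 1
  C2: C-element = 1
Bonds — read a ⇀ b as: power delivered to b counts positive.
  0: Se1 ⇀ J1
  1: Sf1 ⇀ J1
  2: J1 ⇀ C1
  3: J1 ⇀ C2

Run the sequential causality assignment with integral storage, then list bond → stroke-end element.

β0 stroke at J1
β1 stroke at Sf1
β2 stroke at J1
β3 stroke at J1

b0 stroke at J1  (source Se1 imposes e)
b1 stroke at Sf1  (source Sf1 imposes f)
b2 stroke at J1  (common-f at J1 fixed by 1)
b3 stroke at J1  (1-jn J1 has f-setter on 1)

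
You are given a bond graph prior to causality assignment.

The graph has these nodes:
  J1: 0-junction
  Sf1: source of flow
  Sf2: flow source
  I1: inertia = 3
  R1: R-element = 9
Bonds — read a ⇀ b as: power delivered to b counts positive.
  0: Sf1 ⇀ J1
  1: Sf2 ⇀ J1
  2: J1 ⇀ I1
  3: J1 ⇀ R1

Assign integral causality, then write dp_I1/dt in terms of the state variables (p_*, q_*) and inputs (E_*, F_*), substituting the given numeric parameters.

β0 →Sf1  (Sf1: flow source, stroke at near end)
β1 →Sf2  (Sf2 (Sf) sets flow on bond)
β2 →I1  (I1: I, integral causality)
β3 →J1  (J1 needs exactly one e-in)

dp_I1/dt = 9*F_Sf1 + 9*F_Sf2 - 3*p_I1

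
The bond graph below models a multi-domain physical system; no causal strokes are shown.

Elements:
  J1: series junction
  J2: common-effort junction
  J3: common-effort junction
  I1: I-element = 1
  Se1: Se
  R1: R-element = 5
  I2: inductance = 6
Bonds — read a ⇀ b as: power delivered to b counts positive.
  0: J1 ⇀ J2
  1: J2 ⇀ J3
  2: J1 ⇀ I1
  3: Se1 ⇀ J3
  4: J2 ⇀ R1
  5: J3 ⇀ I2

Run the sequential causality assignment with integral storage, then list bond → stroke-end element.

#3 stroke at J3  (Se1 fixes effort; stroke away)
#1 stroke at J2  (common-e at J3 fixed by 3)
#5 stroke at I2  (J3 effort already set via bond 3)
#0 stroke at J1  (common-e at J2 fixed by 1)
#4 stroke at R1  (J2: bond 1 brought effort, rest push out)
#2 stroke at I1  (only one flow-in slot at J1)

bond 0 stroke at J1
bond 1 stroke at J2
bond 2 stroke at I1
bond 3 stroke at J3
bond 4 stroke at R1
bond 5 stroke at I2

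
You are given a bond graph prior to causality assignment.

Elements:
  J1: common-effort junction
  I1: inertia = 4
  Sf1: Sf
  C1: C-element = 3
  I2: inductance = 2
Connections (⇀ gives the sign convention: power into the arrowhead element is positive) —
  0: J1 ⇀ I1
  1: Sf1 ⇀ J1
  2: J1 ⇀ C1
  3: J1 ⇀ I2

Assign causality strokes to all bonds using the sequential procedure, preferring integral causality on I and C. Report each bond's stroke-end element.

b1 stroke at Sf1  (source Sf1 imposes f)
b0 stroke at I1  (I1: I, integral causality)
b2 stroke at J1  (C1 outputs effort q/C1)
b3 stroke at I2  (common-e at J1 fixed by 2)

bond 0 |I1
bond 1 |Sf1
bond 2 |J1
bond 3 |I2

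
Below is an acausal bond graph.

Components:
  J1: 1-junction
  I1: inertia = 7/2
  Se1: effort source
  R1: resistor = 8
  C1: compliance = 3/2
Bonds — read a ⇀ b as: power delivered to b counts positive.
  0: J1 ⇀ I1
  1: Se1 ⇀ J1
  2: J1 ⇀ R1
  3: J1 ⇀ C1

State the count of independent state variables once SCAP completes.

β1 →J1  (Se1 fixes effort; stroke away)
β0 →I1  (I1 integral (f out))
β2 →J1  (J1 flow already set via bond 0)
β3 →J1  (J1 flow already set via bond 0)

2  (C1, I1 all integral)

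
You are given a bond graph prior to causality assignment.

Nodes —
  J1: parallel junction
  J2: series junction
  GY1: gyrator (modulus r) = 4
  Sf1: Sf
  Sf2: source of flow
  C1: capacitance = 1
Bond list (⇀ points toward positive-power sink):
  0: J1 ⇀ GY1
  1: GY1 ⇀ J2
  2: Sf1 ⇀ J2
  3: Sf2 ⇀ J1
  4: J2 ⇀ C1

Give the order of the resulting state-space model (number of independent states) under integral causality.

bond 2 |Sf1  (Sf1 (Sf) sets flow on bond)
bond 3 |Sf2  (Sf2: flow source, stroke at near end)
bond 0 |J1  (closing 0-jn rule on J1)
bond 1 |J2  (common-f at J2 fixed by 2)
bond 4 |J2  (J2: bond 2 brought flow, rest push out)

1  (C1 all integral)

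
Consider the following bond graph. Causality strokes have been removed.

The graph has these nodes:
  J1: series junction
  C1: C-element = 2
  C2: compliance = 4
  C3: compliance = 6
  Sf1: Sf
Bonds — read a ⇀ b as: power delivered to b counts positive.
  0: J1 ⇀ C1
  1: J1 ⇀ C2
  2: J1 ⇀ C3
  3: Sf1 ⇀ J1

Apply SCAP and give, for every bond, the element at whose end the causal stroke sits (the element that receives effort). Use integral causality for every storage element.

β3 →Sf1  (Sf1 fixes flow; stroke at Sf1)
β0 →J1  (common-f at J1 fixed by 3)
β1 →J1  (1-jn J1 has f-setter on 3)
β2 →J1  (J1: bond 3 brought flow, rest push out)

β0 stroke at J1
β1 stroke at J1
β2 stroke at J1
β3 stroke at Sf1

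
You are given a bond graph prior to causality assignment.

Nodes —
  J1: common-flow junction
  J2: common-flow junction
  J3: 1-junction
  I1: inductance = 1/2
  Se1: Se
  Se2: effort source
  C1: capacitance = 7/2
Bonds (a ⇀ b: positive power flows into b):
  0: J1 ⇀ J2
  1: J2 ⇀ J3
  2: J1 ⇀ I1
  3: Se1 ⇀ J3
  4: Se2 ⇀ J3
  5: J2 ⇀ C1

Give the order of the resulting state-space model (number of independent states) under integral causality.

bond 3 stroke at J3  (Se1: effort source, stroke at far end)
bond 4 stroke at J3  (Se2 fixes effort; stroke away)
bond 1 stroke at J2  (J3: last free bond brings flow in)
bond 2 stroke at I1  (I1: I, integral causality)
bond 0 stroke at J1  (J1: bond 2 brought flow, rest push out)
bond 5 stroke at J2  (common-f at J2 fixed by 0)

2  (C1, I1 all integral)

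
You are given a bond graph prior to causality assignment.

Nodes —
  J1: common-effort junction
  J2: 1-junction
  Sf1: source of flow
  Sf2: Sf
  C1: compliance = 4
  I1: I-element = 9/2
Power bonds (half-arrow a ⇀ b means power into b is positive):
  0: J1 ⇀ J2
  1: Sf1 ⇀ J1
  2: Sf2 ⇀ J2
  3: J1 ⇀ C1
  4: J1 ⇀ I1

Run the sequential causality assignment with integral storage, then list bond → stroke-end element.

b0 →J2
b1 →Sf1
b2 →Sf2
b3 →J1
b4 →I1

β1 →Sf1  (source Sf1 imposes f)
β2 →Sf2  (Sf2 fixes flow; stroke at Sf2)
β0 →J2  (J2 flow already set via bond 2)
β3 →J1  (C1: C, integral causality)
β4 →I1  (J1 effort already set via bond 3)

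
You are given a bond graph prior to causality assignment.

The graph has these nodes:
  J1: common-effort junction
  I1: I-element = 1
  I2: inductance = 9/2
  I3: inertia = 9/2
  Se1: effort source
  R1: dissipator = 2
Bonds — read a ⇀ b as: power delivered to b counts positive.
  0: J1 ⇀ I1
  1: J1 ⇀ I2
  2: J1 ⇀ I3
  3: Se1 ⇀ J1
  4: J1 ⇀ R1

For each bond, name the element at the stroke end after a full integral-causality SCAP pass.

b0 →I1
b1 →I2
b2 →I3
b3 →J1
b4 →R1

β3 stroke→J1  (Se1: effort source, stroke at far end)
β0 stroke→I1  (0-jn J1 has e-setter on 3)
β1 stroke→I2  (common-e at J1 fixed by 3)
β2 stroke→I3  (J1 effort already set via bond 3)
β4 stroke→R1  (common-e at J1 fixed by 3)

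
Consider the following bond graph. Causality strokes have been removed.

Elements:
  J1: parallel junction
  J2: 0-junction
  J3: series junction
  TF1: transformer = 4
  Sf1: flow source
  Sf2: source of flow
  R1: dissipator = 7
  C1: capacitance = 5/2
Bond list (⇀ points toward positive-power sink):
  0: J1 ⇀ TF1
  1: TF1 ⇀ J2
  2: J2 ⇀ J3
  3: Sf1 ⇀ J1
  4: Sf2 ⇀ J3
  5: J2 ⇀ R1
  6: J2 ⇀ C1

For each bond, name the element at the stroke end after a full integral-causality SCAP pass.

β0 →J1
β1 →TF1
β2 →J3
β3 →Sf1
β4 →Sf2
β5 →R1
β6 →J2

β3 →Sf1  (Sf1 fixes flow; stroke at Sf1)
β4 →Sf2  (Sf2: flow source, stroke at near end)
β0 →J1  (J1 needs exactly one e-in)
β2 →J3  (J3 flow already set via bond 4)
β1 →TF1  (TF1 one-in-one-out from 0)
β6 →J2  (C1: C, integral causality)
β5 →R1  (common-e at J2 fixed by 6)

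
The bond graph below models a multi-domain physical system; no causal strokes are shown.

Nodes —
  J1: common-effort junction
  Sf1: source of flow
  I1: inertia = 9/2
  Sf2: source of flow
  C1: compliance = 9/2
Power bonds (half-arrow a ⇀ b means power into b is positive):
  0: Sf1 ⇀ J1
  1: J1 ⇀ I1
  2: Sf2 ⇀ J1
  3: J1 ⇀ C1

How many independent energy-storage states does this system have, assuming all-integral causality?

2  (C1, I1 all integral)

β0 |Sf1  (Sf1: flow source, stroke at near end)
β2 |Sf2  (Sf2 (Sf) sets flow on bond)
β1 |I1  (I1: I, integral causality)
β3 |J1  (only one effort-in slot at J1)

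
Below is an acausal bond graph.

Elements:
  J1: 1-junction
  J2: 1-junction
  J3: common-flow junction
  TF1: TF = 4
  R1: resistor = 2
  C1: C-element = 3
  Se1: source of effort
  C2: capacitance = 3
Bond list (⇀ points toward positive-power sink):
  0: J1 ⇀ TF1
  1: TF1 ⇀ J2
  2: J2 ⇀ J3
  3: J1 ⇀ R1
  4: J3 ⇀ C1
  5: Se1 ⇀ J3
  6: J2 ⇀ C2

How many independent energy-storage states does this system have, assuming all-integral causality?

β5 stroke at J3  (source Se1 imposes e)
β4 stroke at J3  (C1: C, integral causality)
β2 stroke at J2  (J3: last free bond brings flow in)
β6 stroke at J2  (prefer integral on C2)
β1 stroke at TF1  (closing 1-jn rule on J2)
β0 stroke at J1  (through TF1, causality passes straight; one stroke at TF1)
β3 stroke at R1  (J1 needs exactly one f-in)

2  (C1, C2 all integral)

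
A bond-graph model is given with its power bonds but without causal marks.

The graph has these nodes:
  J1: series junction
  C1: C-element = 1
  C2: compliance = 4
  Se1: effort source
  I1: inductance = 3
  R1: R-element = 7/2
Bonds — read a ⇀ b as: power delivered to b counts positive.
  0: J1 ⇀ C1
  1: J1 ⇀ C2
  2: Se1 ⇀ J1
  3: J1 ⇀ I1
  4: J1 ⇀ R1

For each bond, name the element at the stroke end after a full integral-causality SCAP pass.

b2 |J1  (Se1 fixes effort; stroke away)
b0 |J1  (C1 outputs effort q/C1)
b1 |J1  (prefer integral on C2)
b3 |I1  (prefer integral on I1)
b4 |J1  (1-jn J1 has f-setter on 3)

b0 |J1
b1 |J1
b2 |J1
b3 |I1
b4 |J1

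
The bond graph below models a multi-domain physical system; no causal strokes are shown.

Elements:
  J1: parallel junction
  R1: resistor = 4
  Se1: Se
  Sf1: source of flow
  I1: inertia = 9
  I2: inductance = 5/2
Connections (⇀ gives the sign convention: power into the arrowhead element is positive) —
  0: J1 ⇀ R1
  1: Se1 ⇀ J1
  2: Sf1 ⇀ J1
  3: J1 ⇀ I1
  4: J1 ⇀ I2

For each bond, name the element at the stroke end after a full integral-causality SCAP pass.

bond 1 →J1  (Se1: effort source, stroke at far end)
bond 2 →Sf1  (Sf1 fixes flow; stroke at Sf1)
bond 0 →R1  (J1 effort already set via bond 1)
bond 3 →I1  (0-jn J1 has e-setter on 1)
bond 4 →I2  (0-jn J1 has e-setter on 1)

bond 0 |R1
bond 1 |J1
bond 2 |Sf1
bond 3 |I1
bond 4 |I2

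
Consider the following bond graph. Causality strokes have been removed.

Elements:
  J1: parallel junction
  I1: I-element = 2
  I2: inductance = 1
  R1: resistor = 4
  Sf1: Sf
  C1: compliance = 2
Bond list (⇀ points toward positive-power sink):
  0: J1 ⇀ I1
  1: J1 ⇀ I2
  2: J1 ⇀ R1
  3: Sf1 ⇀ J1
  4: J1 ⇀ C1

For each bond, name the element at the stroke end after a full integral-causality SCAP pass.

b0 stroke→I1
b1 stroke→I2
b2 stroke→R1
b3 stroke→Sf1
b4 stroke→J1

#3 stroke at Sf1  (Sf1: flow source, stroke at near end)
#0 stroke at I1  (prefer integral on I1)
#1 stroke at I2  (prefer integral on I2)
#4 stroke at J1  (C1: C, integral causality)
#2 stroke at R1  (J1 effort already set via bond 4)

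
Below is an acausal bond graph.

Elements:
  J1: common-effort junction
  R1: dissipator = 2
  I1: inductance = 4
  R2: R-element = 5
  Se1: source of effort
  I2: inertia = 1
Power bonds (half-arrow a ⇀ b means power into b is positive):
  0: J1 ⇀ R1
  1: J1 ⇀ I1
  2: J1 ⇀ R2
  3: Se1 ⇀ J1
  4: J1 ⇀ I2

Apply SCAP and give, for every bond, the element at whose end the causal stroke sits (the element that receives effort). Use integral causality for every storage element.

bond 0 →R1
bond 1 →I1
bond 2 →R2
bond 3 →J1
bond 4 →I2

#3 |J1  (Se1 fixes effort; stroke away)
#0 |R1  (common-e at J1 fixed by 3)
#1 |I1  (J1: bond 3 brought effort, rest push out)
#2 |R2  (J1: bond 3 brought effort, rest push out)
#4 |I2  (J1: bond 3 brought effort, rest push out)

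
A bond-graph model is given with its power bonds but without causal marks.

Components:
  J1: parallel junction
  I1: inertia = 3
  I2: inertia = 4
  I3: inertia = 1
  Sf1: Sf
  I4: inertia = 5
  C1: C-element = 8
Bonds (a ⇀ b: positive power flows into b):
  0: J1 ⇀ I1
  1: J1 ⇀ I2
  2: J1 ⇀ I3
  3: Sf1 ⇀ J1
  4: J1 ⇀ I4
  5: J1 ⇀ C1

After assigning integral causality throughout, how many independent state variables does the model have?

5  (C1, I1, I2, I3, I4 all integral)

b3 →Sf1  (Sf1: flow source, stroke at near end)
b0 →I1  (I1 integral (f out))
b1 →I2  (I2 outputs flow p/I2)
b2 →I3  (prefer integral on I3)
b4 →I4  (I4 integral (f out))
b5 →J1  (only one effort-in slot at J1)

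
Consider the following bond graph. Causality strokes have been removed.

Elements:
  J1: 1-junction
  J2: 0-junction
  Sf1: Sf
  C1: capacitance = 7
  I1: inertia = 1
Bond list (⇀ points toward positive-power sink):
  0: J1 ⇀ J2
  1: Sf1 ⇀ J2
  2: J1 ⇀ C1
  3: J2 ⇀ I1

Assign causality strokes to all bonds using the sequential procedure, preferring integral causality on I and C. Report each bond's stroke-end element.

b0 →J2
b1 →Sf1
b2 →J1
b3 →I1

β1 stroke→Sf1  (Sf1 fixes flow; stroke at Sf1)
β2 stroke→J1  (prefer integral on C1)
β0 stroke→J2  (only one flow-in slot at J1)
β3 stroke→I1  (common-e at J2 fixed by 0)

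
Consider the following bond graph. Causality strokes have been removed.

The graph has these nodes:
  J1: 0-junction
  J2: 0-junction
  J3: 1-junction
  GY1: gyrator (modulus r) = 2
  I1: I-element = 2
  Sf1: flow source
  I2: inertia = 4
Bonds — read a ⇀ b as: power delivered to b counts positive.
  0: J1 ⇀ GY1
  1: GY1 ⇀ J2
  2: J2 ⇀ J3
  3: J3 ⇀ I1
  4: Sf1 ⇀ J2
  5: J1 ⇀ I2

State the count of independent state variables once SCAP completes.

bond 4 |Sf1  (Sf1: flow source, stroke at near end)
bond 3 |I1  (I1 outputs flow p/I1)
bond 2 |J3  (common-f at J3 fixed by 3)
bond 1 |J2  (only one effort-in slot at J2)
bond 0 |J1  (through GY1, causality inverts; strokes same side of GY1)
bond 5 |I2  (J1 effort already set via bond 0)

2  (I1, I2 all integral)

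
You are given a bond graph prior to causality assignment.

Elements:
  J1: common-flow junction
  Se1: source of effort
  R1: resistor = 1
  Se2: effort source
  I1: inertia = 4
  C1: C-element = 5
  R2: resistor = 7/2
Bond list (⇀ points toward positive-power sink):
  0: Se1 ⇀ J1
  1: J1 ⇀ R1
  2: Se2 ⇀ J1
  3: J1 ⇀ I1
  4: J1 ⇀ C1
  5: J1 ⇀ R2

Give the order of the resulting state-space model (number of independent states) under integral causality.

2  (C1, I1 all integral)

#0 stroke at J1  (source Se1 imposes e)
#2 stroke at J1  (Se2 fixes effort; stroke away)
#3 stroke at I1  (prefer integral on I1)
#1 stroke at J1  (J1: bond 3 brought flow, rest push out)
#4 stroke at J1  (1-jn J1 has f-setter on 3)
#5 stroke at J1  (common-f at J1 fixed by 3)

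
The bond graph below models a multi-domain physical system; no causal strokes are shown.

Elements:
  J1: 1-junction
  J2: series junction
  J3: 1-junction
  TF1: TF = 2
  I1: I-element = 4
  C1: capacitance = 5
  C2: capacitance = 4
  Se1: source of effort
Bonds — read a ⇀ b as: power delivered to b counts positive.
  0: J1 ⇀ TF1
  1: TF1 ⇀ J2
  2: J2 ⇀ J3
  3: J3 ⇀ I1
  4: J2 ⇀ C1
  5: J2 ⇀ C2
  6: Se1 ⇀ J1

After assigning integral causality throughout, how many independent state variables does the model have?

3  (C1, C2, I1 all integral)

β6 stroke at J1  (source Se1 imposes e)
β0 stroke at TF1  (J1 needs exactly one f-in)
β1 stroke at J2  (through TF1, causality passes straight; one stroke at TF1)
β3 stroke at I1  (I1 outputs flow p/I1)
β2 stroke at J3  (1-jn J3 has f-setter on 3)
β4 stroke at J2  (J2 flow already set via bond 2)
β5 stroke at J2  (1-jn J2 has f-setter on 2)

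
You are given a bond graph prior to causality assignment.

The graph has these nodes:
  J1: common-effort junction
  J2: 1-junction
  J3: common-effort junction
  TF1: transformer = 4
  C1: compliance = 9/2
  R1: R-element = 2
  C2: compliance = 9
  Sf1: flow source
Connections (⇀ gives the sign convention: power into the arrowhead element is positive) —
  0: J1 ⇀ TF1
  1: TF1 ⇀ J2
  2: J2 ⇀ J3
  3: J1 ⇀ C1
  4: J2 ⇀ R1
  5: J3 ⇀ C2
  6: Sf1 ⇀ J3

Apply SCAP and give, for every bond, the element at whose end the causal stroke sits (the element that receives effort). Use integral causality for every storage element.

#6 →Sf1  (Sf1 fixes flow; stroke at Sf1)
#3 →J1  (prefer integral on C1)
#0 →TF1  (common-e at J1 fixed by 3)
#1 →J2  (TF1 one-in-one-out from 0)
#5 →J3  (C2: C, integral causality)
#2 →J2  (J3: bond 5 brought effort, rest push out)
#4 →R1  (J2: last free bond brings flow in)

b0 stroke→TF1
b1 stroke→J2
b2 stroke→J2
b3 stroke→J1
b4 stroke→R1
b5 stroke→J3
b6 stroke→Sf1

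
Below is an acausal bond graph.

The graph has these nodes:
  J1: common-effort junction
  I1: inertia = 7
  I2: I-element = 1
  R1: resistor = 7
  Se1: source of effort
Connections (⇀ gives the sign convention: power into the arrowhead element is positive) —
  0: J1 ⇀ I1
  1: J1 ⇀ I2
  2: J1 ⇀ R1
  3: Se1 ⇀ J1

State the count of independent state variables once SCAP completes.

2  (I1, I2 all integral)

bond 3 |J1  (Se1 fixes effort; stroke away)
bond 0 |I1  (0-jn J1 has e-setter on 3)
bond 1 |I2  (0-jn J1 has e-setter on 3)
bond 2 |R1  (0-jn J1 has e-setter on 3)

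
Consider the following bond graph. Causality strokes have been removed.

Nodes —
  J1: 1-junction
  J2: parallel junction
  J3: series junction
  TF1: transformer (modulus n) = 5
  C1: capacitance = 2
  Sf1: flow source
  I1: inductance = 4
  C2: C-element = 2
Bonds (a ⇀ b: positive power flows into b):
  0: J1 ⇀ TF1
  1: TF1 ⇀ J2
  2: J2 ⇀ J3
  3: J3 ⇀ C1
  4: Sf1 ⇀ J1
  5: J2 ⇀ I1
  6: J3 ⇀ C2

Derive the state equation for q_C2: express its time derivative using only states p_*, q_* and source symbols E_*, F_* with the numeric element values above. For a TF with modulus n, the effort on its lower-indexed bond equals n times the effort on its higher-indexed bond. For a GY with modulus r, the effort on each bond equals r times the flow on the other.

bond 4 |Sf1  (source Sf1 imposes f)
bond 0 |J1  (J1: bond 4 brought flow, rest push out)
bond 1 |TF1  (TF TF1: opposite of bond 0)
bond 3 |J3  (prefer integral on C1)
bond 5 |I1  (I1: I, integral causality)
bond 2 |J2  (J2: last free bond brings effort in)
bond 6 |J3  (J3 flow already set via bond 2)

dq_C2/dt = 5*F_Sf1 - p_I1/4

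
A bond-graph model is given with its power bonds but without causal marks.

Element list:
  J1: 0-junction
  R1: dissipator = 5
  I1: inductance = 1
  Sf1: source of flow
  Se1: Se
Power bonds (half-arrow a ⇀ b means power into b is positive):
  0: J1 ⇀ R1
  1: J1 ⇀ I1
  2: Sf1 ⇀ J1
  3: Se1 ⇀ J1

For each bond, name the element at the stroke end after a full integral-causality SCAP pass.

b0 stroke at R1
b1 stroke at I1
b2 stroke at Sf1
b3 stroke at J1

b2 stroke→Sf1  (Sf1: flow source, stroke at near end)
b3 stroke→J1  (source Se1 imposes e)
b0 stroke→R1  (J1 effort already set via bond 3)
b1 stroke→I1  (J1 effort already set via bond 3)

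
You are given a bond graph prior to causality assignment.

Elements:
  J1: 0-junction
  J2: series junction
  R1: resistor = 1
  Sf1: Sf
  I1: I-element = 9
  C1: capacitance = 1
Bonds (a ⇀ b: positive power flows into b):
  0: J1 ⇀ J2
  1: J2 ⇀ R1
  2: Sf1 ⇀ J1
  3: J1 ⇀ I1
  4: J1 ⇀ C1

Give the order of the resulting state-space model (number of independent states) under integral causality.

2  (C1, I1 all integral)

bond 2 stroke at Sf1  (Sf1 fixes flow; stroke at Sf1)
bond 3 stroke at I1  (I1: I, integral causality)
bond 4 stroke at J1  (C1: C, integral causality)
bond 0 stroke at J2  (common-e at J1 fixed by 4)
bond 1 stroke at R1  (J2 needs exactly one f-in)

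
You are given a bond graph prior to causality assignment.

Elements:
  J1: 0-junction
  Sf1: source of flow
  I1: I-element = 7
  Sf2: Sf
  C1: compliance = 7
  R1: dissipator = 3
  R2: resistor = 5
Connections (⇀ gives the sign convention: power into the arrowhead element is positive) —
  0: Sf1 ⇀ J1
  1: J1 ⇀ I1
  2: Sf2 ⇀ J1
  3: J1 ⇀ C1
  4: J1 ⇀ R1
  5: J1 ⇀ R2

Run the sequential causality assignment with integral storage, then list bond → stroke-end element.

#0 |Sf1  (Sf1: flow source, stroke at near end)
#2 |Sf2  (Sf2 fixes flow; stroke at Sf2)
#1 |I1  (prefer integral on I1)
#3 |J1  (prefer integral on C1)
#4 |R1  (common-e at J1 fixed by 3)
#5 |R2  (0-jn J1 has e-setter on 3)

bond 0 →Sf1
bond 1 →I1
bond 2 →Sf2
bond 3 →J1
bond 4 →R1
bond 5 →R2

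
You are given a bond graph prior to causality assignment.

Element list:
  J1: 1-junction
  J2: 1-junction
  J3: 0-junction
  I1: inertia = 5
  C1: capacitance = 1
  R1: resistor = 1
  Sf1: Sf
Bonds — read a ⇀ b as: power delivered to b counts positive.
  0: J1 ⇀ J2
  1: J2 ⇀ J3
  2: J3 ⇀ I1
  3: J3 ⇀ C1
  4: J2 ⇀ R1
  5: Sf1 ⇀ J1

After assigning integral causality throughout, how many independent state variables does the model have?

2  (C1, I1 all integral)

#5 →Sf1  (Sf1 (Sf) sets flow on bond)
#0 →J1  (1-jn J1 has f-setter on 5)
#1 →J2  (1-jn J2 has f-setter on 0)
#4 →J2  (J2: bond 0 brought flow, rest push out)
#2 →I1  (I1: I, integral causality)
#3 →J3  (J3: last free bond brings effort in)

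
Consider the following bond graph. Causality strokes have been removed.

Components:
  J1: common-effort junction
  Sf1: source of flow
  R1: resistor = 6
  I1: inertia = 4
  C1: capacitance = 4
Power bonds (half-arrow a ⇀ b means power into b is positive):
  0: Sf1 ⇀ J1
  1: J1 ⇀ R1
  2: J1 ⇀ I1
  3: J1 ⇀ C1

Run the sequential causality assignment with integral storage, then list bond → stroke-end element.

β0 |Sf1
β1 |R1
β2 |I1
β3 |J1

#0 stroke→Sf1  (source Sf1 imposes f)
#2 stroke→I1  (I1 integral (f out))
#3 stroke→J1  (C1: C, integral causality)
#1 stroke→R1  (common-e at J1 fixed by 3)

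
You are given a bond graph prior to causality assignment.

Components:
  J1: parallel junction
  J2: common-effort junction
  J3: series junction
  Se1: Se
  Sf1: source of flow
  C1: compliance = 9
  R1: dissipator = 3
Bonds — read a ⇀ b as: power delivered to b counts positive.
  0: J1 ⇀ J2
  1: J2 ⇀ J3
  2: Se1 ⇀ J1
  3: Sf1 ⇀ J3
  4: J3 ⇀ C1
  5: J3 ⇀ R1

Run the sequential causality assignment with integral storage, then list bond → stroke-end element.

β2 →J1  (Se1 (Se) sets effort on bond)
β3 →Sf1  (source Sf1 imposes f)
β0 →J2  (J1: bond 2 brought effort, rest push out)
β1 →J3  (common-e at J2 fixed by 0)
β4 →J3  (J3: bond 3 brought flow, rest push out)
β5 →J3  (common-f at J3 fixed by 3)

β0 stroke at J2
β1 stroke at J3
β2 stroke at J1
β3 stroke at Sf1
β4 stroke at J3
β5 stroke at J3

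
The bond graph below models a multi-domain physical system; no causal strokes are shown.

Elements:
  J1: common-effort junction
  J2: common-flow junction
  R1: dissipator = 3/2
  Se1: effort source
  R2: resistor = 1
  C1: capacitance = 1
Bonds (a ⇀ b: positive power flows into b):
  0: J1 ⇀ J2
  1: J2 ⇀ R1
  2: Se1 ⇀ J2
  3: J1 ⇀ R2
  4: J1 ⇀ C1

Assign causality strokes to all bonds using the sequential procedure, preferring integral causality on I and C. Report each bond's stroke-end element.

bond 0 |J2
bond 1 |R1
bond 2 |J2
bond 3 |R2
bond 4 |J1

β2 stroke at J2  (Se1 fixes effort; stroke away)
β4 stroke at J1  (C1: C, integral causality)
β0 stroke at J2  (J1 effort already set via bond 4)
β3 stroke at R2  (J1: bond 4 brought effort, rest push out)
β1 stroke at R1  (J2 needs exactly one f-in)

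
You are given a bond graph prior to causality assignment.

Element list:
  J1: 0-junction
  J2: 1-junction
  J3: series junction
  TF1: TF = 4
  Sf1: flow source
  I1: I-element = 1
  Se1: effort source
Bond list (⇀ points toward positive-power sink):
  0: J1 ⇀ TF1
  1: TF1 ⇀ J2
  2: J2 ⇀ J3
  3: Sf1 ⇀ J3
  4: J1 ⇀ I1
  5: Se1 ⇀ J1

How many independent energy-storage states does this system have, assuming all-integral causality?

1  (I1 all integral)

#3 stroke at Sf1  (Sf1 fixes flow; stroke at Sf1)
#5 stroke at J1  (Se1 (Se) sets effort on bond)
#0 stroke at TF1  (J1: bond 5 brought effort, rest push out)
#4 stroke at I1  (J1: bond 5 brought effort, rest push out)
#2 stroke at J3  (common-f at J3 fixed by 3)
#1 stroke at J2  (TF1: transformer flips bond 0)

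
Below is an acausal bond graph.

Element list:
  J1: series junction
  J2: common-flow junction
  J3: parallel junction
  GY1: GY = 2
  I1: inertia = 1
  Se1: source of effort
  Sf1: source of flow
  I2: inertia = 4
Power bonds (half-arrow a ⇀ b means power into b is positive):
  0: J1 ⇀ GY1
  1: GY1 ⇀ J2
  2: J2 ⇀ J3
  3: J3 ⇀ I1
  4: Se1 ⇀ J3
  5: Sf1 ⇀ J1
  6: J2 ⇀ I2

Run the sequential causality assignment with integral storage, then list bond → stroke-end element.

b4 stroke→J3  (source Se1 imposes e)
b5 stroke→Sf1  (Sf1 fixes flow; stroke at Sf1)
b0 stroke→J1  (J1 flow already set via bond 5)
b2 stroke→J2  (0-jn J3 has e-setter on 4)
b3 stroke→I1  (J3: bond 4 brought effort, rest push out)
b1 stroke→J2  (through GY1, causality inverts; strokes same side of GY1)
b6 stroke→I2  (only one flow-in slot at J2)

#0 →J1
#1 →J2
#2 →J2
#3 →I1
#4 →J3
#5 →Sf1
#6 →I2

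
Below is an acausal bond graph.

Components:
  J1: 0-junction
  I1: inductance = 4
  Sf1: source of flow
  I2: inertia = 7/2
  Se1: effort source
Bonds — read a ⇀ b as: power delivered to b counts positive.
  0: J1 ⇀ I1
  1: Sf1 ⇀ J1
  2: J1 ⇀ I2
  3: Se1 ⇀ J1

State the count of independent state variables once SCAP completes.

#1 stroke→Sf1  (Sf1 (Sf) sets flow on bond)
#3 stroke→J1  (source Se1 imposes e)
#0 stroke→I1  (common-e at J1 fixed by 3)
#2 stroke→I2  (common-e at J1 fixed by 3)

2  (I1, I2 all integral)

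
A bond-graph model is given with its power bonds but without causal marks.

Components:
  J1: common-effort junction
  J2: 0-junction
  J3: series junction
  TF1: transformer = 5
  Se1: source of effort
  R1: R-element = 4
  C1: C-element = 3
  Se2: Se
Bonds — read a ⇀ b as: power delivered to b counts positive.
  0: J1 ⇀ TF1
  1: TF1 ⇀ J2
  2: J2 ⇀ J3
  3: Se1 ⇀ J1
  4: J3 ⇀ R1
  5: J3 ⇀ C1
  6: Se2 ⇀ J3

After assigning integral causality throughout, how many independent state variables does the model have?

1  (C1 all integral)

b3 stroke at J1  (Se1 fixes effort; stroke away)
b6 stroke at J3  (source Se2 imposes e)
b0 stroke at TF1  (0-jn J1 has e-setter on 3)
b1 stroke at J2  (TF1: transformer flips bond 0)
b2 stroke at J3  (common-e at J2 fixed by 1)
b5 stroke at J3  (C1 integral (e out))
b4 stroke at R1  (J3: last free bond brings flow in)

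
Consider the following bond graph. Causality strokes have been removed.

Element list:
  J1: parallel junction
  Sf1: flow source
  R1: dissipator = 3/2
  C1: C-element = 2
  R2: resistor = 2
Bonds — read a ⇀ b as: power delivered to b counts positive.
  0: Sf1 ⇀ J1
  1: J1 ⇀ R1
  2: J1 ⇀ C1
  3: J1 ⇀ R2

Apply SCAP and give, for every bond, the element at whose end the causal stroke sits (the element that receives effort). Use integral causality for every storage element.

bond 0 stroke→Sf1  (source Sf1 imposes f)
bond 2 stroke→J1  (C1 outputs effort q/C1)
bond 1 stroke→R1  (J1: bond 2 brought effort, rest push out)
bond 3 stroke→R2  (0-jn J1 has e-setter on 2)

b0 stroke at Sf1
b1 stroke at R1
b2 stroke at J1
b3 stroke at R2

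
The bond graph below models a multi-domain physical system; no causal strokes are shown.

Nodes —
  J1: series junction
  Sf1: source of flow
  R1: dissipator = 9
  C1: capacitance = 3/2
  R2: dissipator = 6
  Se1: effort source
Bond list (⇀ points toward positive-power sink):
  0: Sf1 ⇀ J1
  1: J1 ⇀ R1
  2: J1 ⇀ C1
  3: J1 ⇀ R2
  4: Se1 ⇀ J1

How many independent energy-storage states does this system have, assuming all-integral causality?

1  (C1 all integral)

β0 →Sf1  (Sf1 (Sf) sets flow on bond)
β4 →J1  (source Se1 imposes e)
β1 →J1  (J1: bond 0 brought flow, rest push out)
β2 →J1  (J1 flow already set via bond 0)
β3 →J1  (1-jn J1 has f-setter on 0)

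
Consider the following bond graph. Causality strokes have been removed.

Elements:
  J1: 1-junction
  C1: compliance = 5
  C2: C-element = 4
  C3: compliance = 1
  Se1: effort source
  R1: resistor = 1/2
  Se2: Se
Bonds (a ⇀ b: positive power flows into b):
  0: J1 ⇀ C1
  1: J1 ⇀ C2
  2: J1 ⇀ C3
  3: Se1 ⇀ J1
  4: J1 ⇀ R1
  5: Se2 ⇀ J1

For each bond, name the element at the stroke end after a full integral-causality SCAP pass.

#0 |J1
#1 |J1
#2 |J1
#3 |J1
#4 |R1
#5 |J1

bond 3 →J1  (Se1: effort source, stroke at far end)
bond 5 →J1  (Se2 (Se) sets effort on bond)
bond 0 →J1  (C1 integral (e out))
bond 1 →J1  (prefer integral on C2)
bond 2 →J1  (C3 integral (e out))
bond 4 →R1  (closing 1-jn rule on J1)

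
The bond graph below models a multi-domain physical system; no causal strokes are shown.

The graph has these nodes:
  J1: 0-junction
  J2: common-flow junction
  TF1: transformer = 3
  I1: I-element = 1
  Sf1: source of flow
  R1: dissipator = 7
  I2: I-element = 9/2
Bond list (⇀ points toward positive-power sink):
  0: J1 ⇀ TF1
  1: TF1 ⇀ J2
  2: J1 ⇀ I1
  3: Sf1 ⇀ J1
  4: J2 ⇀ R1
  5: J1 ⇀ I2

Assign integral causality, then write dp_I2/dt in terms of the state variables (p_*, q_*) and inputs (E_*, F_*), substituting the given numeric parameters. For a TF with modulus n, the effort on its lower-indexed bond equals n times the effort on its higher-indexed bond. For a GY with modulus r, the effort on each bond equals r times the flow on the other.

dp_I2/dt = 63*F_Sf1 - 63*p_I1 - 14*p_I2

β3 |Sf1  (source Sf1 imposes f)
β2 |I1  (I1 outputs flow p/I1)
β5 |I2  (I2 outputs flow p/I2)
β0 |J1  (only one effort-in slot at J1)
β1 |TF1  (TF1: transformer flips bond 0)
β4 |J2  (J2 flow already set via bond 1)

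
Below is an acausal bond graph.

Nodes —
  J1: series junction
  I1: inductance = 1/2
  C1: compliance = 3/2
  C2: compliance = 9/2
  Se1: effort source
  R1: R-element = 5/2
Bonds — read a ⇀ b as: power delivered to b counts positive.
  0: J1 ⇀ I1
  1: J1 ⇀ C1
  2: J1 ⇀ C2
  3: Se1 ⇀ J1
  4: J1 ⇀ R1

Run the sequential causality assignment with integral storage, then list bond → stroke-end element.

β3 →J1  (Se1 fixes effort; stroke away)
β0 →I1  (I1 integral (f out))
β1 →J1  (common-f at J1 fixed by 0)
β2 →J1  (1-jn J1 has f-setter on 0)
β4 →J1  (J1: bond 0 brought flow, rest push out)

bond 0 stroke at I1
bond 1 stroke at J1
bond 2 stroke at J1
bond 3 stroke at J1
bond 4 stroke at J1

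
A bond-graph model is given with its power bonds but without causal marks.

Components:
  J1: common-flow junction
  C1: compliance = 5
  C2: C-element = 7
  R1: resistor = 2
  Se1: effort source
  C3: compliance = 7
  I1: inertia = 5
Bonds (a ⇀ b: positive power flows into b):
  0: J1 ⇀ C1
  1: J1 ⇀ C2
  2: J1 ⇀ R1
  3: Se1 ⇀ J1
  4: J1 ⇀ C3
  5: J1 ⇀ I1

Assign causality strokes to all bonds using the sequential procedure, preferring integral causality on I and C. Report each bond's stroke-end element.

β3 stroke→J1  (source Se1 imposes e)
β0 stroke→J1  (C1 outputs effort q/C1)
β1 stroke→J1  (C2 integral (e out))
β4 stroke→J1  (prefer integral on C3)
β5 stroke→I1  (I1 integral (f out))
β2 stroke→J1  (common-f at J1 fixed by 5)

β0 |J1
β1 |J1
β2 |J1
β3 |J1
β4 |J1
β5 |I1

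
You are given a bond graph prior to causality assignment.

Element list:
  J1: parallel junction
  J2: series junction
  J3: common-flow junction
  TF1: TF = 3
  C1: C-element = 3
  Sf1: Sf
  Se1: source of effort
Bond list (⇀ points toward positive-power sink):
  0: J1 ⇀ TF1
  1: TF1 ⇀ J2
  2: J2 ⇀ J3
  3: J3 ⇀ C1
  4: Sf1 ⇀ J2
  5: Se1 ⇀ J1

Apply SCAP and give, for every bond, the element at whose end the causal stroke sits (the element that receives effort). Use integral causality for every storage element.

b4 |Sf1  (Sf1: flow source, stroke at near end)
b5 |J1  (source Se1 imposes e)
b0 |TF1  (0-jn J1 has e-setter on 5)
b1 |J2  (common-f at J2 fixed by 4)
b2 |J2  (J2: bond 4 brought flow, rest push out)
b3 |J3  (common-f at J3 fixed by 2)

b0 →TF1
b1 →J2
b2 →J2
b3 →J3
b4 →Sf1
b5 →J1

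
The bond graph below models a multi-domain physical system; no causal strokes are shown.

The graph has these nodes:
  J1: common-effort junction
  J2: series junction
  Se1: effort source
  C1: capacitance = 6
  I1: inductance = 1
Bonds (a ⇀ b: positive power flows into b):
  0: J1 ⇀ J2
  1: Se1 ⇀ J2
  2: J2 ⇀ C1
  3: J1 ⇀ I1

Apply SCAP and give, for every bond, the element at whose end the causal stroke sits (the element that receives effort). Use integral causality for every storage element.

b1 stroke→J2  (source Se1 imposes e)
b2 stroke→J2  (C1 outputs effort q/C1)
b0 stroke→J1  (closing 1-jn rule on J2)
b3 stroke→I1  (J1 effort already set via bond 0)

b0 stroke→J1
b1 stroke→J2
b2 stroke→J2
b3 stroke→I1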